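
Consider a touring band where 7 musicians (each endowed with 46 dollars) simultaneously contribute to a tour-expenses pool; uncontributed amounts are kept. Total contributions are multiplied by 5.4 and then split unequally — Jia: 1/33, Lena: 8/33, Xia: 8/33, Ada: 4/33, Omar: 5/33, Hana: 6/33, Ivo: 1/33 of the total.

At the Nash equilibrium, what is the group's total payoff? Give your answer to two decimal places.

For player j, contributing a unit is worthwhile iff 5.4 × (j's share) ≥ 1, i.e. iff j's share is at least 0.1852.
Lena and Xia are above the threshold, contributing 46 each; the remaining 5 contribute 0. Total contributed: 92.
The tour-expenses pool pays out 5.4 × 92 = 496.80 in total (split across the unequal shares, but the aggregate is all that matters for the group sum).
The 5 free-riders keep 46 each, adding 230. Group total = 230 + 496.80 = 726.80.

726.80 dollars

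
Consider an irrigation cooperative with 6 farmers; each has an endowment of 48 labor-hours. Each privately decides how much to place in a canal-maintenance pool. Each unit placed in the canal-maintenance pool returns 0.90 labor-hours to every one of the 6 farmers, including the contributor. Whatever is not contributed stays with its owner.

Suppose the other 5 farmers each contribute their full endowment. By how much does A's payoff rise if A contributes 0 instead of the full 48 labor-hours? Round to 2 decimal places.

4.80 labor-hours

Switching from a contribution of 48 to 0 lets A keep an extra 48 labor-hours, but lowers the canal-maintenance pool by 48, which costs A their own share of that drop: 0.90 × 48 = 43.20.
Net gain = 48 − 43.20 = 4.80. The private return per contributed unit (0.90) is below 1, so free-riding is indeed the best response regardless of what the others do.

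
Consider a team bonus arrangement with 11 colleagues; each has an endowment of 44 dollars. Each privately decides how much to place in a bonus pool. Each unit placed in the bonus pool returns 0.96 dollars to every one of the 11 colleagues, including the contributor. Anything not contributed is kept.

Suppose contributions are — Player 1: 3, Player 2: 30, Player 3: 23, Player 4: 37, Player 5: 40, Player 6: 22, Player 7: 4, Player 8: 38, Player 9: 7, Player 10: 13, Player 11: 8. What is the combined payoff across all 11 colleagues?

2635.00 dollars

Total contributed: 3 + 30 + 23 + 37 + 40 + 22 + 4 + 38 + 7 + 13 + 8 = 225; total kept: 11 × 44 − 225 = 259.
The bonus pool pays out 0.96 × 11 × 225 = 2376.00 in aggregate.
Group total = 259 + 2376.00 = 2635.00.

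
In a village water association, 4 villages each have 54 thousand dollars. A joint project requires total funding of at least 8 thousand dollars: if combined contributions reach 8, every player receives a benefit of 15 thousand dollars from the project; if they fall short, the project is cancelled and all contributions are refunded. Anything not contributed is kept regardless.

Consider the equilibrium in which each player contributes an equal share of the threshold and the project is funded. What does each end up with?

67 thousand dollars

Equal share of the threshold: 8/4 = 2.
At this profile no one gains by cutting their contribution: any cut drops the total below 8, the project is cancelled, contributions are refunded, and the deviator ends with 54, which is less than 54 − 2 + 15 = 67. Contributing more than 2 just wastes the excess. So contributing exactly 2 is a best response.
Each player's payoff: 54 − 2 + 15 = 67.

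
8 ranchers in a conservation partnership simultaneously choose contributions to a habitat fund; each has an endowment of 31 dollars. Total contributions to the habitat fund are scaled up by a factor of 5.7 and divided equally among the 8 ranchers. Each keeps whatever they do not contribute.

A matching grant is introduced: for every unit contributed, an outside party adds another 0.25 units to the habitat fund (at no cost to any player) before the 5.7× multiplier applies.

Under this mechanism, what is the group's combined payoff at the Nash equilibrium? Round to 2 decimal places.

With the mechanism, a contributed unit returns 5.7 × 1.25 / 8 = 0.8906 per unit of net cost — still below 1 — so contributing 0 remains dominant for every player.
Everyone keeps their endowment and the group total is 8 × 31 = 248.

248.00 dollars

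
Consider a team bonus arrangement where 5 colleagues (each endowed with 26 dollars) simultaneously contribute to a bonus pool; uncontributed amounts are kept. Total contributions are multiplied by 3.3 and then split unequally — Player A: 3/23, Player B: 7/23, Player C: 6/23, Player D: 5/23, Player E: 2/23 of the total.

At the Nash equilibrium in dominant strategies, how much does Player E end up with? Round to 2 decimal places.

33.46 dollars

Each unit j contributes comes back to j as 3.3 × (j's share), so j prefers to contribute only if that share exceeds 1/3.3 = 0.3030; otherwise keeping the unit dominates.
Player B alone (share 7/23) is above the threshold, contributing 26; the remaining 4 contribute 0. Total contributed: 26.
Player E keeps 26 and receives 3.3 × 26 × 2/23 = 7.46 from the bonus pool, for a payoff of 33.46.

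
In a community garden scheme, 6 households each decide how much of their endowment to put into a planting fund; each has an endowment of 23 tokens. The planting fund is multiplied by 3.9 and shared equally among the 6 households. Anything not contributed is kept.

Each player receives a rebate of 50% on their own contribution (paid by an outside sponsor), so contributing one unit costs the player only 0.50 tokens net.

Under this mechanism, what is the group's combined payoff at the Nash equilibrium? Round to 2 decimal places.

Under the mechanism each unit contributed yields (3.9/6) / 0.50 = 1.3000 back to its contributor per unit of net cost, which exceeds 1, making full contribution the dominant choice for everyone.
At the Nash equilibrium everyone contributes 23. Group total payoff = 6 × (23 × 0.50 + 3.9 × 23) = 607.20.

607.20 tokens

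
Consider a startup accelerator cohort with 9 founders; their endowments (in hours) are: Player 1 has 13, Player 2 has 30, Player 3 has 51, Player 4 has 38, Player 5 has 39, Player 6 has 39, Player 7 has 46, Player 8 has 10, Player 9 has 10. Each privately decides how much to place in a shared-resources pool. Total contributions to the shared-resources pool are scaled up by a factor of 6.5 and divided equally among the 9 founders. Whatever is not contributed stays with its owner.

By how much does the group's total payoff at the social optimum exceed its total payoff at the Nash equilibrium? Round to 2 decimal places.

The private return per contributed unit is 6.5/9 = 0.7222 < 1 for every player regardless of endowment, so the Nash equilibrium is zero contribution and the group total is Σ E_j = 13 + 30 + 51 + 38 + 39 + 39 + 46 + 10 + 10 = 276.
Each contributed unit returns 6.500 to the group, so the social optimum is full contribution by everyone: group total = 6.500 × 276 = 1794.00.
Efficiency loss = (6.500 − 1) × 276 = 1518.00.

1518.00 hours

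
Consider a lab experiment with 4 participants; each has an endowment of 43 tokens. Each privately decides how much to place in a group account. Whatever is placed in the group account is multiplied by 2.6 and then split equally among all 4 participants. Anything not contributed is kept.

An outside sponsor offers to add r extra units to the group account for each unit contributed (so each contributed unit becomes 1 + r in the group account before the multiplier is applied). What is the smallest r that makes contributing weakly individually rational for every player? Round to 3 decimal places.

0.538

With matching at rate r, one contributed unit becomes (1 + r) in the group account and returns 2.6 × (1 + r) / 4 to the contributor.
Setting this equal to 1: 1 + r = 4/2.6 = 1.5385.
So the minimum matching rate is r = 1.5385 − 1 = 0.538.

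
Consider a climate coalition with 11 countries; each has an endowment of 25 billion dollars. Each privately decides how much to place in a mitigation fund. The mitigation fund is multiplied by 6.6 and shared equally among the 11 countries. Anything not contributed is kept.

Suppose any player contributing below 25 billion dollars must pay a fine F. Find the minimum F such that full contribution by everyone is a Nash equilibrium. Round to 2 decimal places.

10.00 billion dollars

Given the others contribute fully, the best deviation is to contribute 0 (any partial contribution still incurs the fine and gives up units whose private return 0.6000 is below 1).
Deviating from 25 to 0 saves 25 billion dollars but forfeits the deviator's share of the drop in the mitigation fund: 6.6/11 × 25 = 15.00.
So the deviation gain is 25 − 15.00 = 10.00, and the fine must be at least 10.00 billion dollars to wipe it out.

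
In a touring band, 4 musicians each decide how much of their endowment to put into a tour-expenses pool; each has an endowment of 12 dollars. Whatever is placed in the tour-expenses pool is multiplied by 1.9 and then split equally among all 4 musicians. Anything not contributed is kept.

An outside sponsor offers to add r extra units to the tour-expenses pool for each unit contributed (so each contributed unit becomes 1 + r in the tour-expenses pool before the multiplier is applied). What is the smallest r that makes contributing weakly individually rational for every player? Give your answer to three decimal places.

1.105

With matching at rate r, one contributed unit becomes (1 + r) in the tour-expenses pool and returns 1.9 × (1 + r) / 4 to the contributor.
Setting this equal to 1: 1 + r = 4/1.9 = 2.1053.
So the minimum matching rate is r = 2.1053 − 1 = 1.105.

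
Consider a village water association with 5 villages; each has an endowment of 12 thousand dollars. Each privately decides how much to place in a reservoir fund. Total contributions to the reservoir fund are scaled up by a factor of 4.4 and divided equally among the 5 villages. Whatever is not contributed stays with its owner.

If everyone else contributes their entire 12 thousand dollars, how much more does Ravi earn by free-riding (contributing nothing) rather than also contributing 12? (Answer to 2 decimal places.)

Switching from a contribution of 12 to 0 lets Ravi keep an extra 12 thousand dollars, but lowers the reservoir fund by 12, which costs Ravi their own share of that drop: 4.4/5 × 12 = 10.56.
Net gain = 12 − 10.56 = 1.44. The private return per contributed unit (0.8800) is below 1, so free-riding is indeed the best response regardless of what the others do.

1.44 thousand dollars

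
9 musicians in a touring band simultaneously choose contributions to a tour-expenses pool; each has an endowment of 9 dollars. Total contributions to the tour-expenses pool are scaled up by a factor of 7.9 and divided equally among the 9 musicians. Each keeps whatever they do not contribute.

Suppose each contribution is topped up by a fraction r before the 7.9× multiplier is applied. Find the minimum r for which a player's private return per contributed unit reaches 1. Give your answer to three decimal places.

0.139

With matching at rate r, one contributed unit becomes (1 + r) in the tour-expenses pool and returns 7.9 × (1 + r) / 9 to the contributor.
Setting this equal to 1: 1 + r = 9/7.9 = 1.1392.
So the minimum matching rate is r = 1.1392 − 1 = 0.139.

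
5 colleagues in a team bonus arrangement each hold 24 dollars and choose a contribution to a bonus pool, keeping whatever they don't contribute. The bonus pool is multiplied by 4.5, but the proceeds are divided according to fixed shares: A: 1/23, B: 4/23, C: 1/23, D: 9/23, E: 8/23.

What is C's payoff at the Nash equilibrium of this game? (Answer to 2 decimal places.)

Player j's private return per contributed unit is 4.5 × (j's share). Contributing is weakly dominant for j when that share is at least 1/4.5 = 0.2222, and contributing 0 is dominant otherwise.
D and E are above the threshold, contributing 24 each; the remaining 3 contribute 0. Total contributed: 48.
C keeps 24 and receives 4.5 × 48 × 1/23 = 9.39 from the bonus pool, for a payoff of 33.39.

33.39 dollars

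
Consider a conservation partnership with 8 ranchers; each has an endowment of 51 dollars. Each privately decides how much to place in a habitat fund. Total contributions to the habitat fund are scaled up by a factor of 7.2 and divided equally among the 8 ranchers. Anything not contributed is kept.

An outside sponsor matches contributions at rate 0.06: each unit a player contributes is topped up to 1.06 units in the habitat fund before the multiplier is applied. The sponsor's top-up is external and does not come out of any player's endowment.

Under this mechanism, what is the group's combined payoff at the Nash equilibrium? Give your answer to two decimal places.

The effective private return is 7.2 × 1.06 / 8 = 0.9540, which is still under 1, so the mechanism doesn't change anyone's dominant strategy: zero contribution.
Everyone keeps their endowment and the group total is 8 × 51 = 408.

408.00 dollars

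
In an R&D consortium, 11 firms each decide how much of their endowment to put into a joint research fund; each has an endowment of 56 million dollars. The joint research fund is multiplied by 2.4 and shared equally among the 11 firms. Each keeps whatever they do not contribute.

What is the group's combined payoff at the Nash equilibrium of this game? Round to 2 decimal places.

Each contributed unit returns 2.4/11 = 0.2182 to its contributor — below 1 — so contributing 0 is dominant for every player. At the Nash equilibrium everyone keeps their 56, and the group total is 11 × 56 = 616.

616.00 million dollars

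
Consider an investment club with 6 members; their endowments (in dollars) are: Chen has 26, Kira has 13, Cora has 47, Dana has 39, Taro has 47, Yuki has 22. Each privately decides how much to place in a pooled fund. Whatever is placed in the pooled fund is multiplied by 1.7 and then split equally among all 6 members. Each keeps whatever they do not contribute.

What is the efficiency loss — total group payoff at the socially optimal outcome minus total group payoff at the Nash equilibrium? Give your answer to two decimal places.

The private return per contributed unit is 1.7/6 = 0.2833 < 1 for every player regardless of endowment, so the Nash equilibrium is zero contribution and the group total is Σ E_j = 26 + 13 + 47 + 39 + 47 + 22 = 194.
Each contributed unit returns 1.700 to the group, so the social optimum is full contribution by everyone: group total = 1.700 × 194 = 329.80.
Efficiency loss = (1.700 − 1) × 194 = 135.80.

135.80 dollars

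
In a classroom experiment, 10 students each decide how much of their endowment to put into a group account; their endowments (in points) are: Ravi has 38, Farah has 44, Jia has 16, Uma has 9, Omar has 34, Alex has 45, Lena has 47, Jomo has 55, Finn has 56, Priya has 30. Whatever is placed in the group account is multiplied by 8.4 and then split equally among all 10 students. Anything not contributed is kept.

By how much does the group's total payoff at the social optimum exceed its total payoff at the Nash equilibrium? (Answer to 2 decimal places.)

2767.60 points

The private return per contributed unit is 8.4/10 = 0.8400 < 1 for every player regardless of endowment, so the Nash equilibrium is zero contribution and the group total is Σ E_j = 38 + 44 + 16 + 9 + 34 + 45 + 47 + 55 + 56 + 30 = 374.
Each contributed unit returns 8.400 to the group, so the social optimum is full contribution by everyone: group total = 8.400 × 374 = 3141.60.
Efficiency loss = (8.400 − 1) × 374 = 2767.60.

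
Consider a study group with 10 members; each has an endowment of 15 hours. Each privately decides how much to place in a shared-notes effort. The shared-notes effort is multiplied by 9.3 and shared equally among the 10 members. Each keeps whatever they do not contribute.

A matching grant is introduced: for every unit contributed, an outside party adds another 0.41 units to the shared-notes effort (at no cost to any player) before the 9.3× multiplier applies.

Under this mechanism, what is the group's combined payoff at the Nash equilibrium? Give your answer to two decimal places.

The effective private return per unit is now 9.3 × 1.41 / 10 = 1.3113 > 1, so every player's dominant strategy flips to full contribution.
At the Nash equilibrium everyone contributes 15. Group total payoff = 9.3 × 1.41 × 150 = 1966.95.

1966.95 hours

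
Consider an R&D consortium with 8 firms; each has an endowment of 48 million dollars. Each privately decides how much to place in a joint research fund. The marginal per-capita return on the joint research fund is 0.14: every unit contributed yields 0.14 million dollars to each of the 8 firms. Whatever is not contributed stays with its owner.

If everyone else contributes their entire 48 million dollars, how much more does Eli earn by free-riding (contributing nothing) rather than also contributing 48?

Switching from a contribution of 48 to 0 lets Eli keep an extra 48 million dollars, but lowers the joint research fund by 48, which costs Eli their own share of that drop: 0.14 × 48 = 6.72.
Net gain = 48 − 6.72 = 41.28. The private return per contributed unit (0.14) is below 1, so free-riding is indeed the best response regardless of what the others do.

41.28 million dollars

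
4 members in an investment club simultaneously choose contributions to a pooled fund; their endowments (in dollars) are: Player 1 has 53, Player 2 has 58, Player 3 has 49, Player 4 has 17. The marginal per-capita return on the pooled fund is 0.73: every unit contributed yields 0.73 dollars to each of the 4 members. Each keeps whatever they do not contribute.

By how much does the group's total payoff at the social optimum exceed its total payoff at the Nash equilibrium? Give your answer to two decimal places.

The private return per contributed unit is 0.73 < 1 for everyone, so the Nash equilibrium is zero contribution and the group total is Σ E_j = 53 + 58 + 49 + 17 = 177.
Each contributed unit returns 2.920 to the group, so the social optimum is full contribution by everyone: group total = 2.920 × 177 = 516.84.
Efficiency loss = (2.920 − 1) × 177 = 339.84.

339.84 dollars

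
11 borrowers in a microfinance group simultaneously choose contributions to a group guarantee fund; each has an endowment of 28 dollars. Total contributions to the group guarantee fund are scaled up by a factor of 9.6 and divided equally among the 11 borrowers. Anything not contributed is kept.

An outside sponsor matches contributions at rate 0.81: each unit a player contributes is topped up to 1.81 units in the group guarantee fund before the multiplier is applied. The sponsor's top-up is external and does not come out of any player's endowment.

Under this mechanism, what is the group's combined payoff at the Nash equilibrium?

Under the mechanism each unit contributed yields 9.6 × 1.81 / 11 = 1.5796 back to its contributor per unit of net cost, which exceeds 1, making full contribution the dominant choice for everyone.
At the Nash equilibrium everyone contributes 28. Group total payoff = 9.6 × 1.81 × 308 = 5351.81.

5351.81 dollars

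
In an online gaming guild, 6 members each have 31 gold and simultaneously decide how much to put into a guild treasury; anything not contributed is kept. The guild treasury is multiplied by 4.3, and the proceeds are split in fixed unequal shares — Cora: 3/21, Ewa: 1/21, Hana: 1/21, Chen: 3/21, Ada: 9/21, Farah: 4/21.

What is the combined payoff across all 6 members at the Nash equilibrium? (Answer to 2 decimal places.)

288.30 gold

Player j's private return per contributed unit is 4.3 × (j's share). Contributing is weakly dominant for j when that share is at least 1/4.3 = 0.2326, and contributing 0 is dominant otherwise.
The only share above 0.2326 is Ada's 9/21, contributing 31; the remaining 5 contribute 0. Total contributed: 31.
The guild treasury pays out 4.3 × 31 = 133.30 in total (split across the unequal shares, but the aggregate is all that matters for the group sum).
The 5 free-riders keep 31 each, adding 155. Group total = 155 + 133.30 = 288.30.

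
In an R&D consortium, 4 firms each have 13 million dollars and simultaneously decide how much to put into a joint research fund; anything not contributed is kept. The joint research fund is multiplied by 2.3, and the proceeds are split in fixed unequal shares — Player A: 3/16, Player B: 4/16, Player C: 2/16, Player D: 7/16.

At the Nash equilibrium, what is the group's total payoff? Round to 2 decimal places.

Player j's private return per contributed unit is 2.3 × (j's share). Contributing is weakly dominant for j when that share is at least 1/2.3 = 0.4348, and contributing 0 is dominant otherwise.
Only Player D (7/16) clears that bar, contributing 13; the remaining 3 contribute 0. Total contributed: 13.
The joint research fund pays out 2.3 × 13 = 29.90 in total (split across the unequal shares, but the aggregate is all that matters for the group sum).
The 3 free-riders keep 13 each, adding 39. Group total = 39 + 29.90 = 68.90.

68.90 million dollars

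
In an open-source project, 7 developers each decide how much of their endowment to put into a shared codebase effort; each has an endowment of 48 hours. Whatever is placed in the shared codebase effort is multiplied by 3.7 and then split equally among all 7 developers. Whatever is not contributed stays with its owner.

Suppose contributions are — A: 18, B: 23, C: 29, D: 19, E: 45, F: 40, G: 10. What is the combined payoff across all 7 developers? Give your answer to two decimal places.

832.80 hours

Total contributed: 18 + 23 + 29 + 19 + 45 + 40 + 10 = 184; total kept: 7 × 48 − 184 = 152.
The shared codebase effort pays out 3.7 × 184 = 680.80 in aggregate.
Group total = 152 + 680.80 = 832.80.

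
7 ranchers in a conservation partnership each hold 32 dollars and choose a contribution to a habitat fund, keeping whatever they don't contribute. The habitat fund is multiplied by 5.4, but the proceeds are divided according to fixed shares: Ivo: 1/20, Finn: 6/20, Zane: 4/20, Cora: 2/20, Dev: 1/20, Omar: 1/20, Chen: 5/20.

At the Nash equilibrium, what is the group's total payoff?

646.40 dollars

Each unit j contributes comes back to j as 5.4 × (j's share), so j prefers to contribute only if that share exceeds 1/5.4 = 0.1852; otherwise keeping the unit dominates.
Finn, Zane and Chen clear that bar, contributing 32 each; the remaining 4 contribute 0. Total contributed: 96.
The habitat fund pays out 5.4 × 96 = 518.40 in total (split across the unequal shares, but the aggregate is all that matters for the group sum).
The 4 free-riders keep 32 each, adding 128. Group total = 128 + 518.40 = 646.40.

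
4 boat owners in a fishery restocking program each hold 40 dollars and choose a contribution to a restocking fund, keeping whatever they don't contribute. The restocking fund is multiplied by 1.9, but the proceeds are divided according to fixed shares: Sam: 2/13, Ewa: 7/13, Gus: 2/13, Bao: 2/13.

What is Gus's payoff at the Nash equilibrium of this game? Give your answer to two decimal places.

A player with share s gets back 1.9·s per unit contributed, so full contribution is dominant for anyone with s > 1/1.9 = 0.5263 and zero contribution is dominant for anyone below.
The only share above 0.5263 is Ewa's 7/13, contributing 40; the remaining 3 contribute 0. Total contributed: 40.
Gus keeps 40 and receives 1.9 × 40 × 2/13 = 11.69 from the restocking fund, for a payoff of 51.69.

51.69 dollars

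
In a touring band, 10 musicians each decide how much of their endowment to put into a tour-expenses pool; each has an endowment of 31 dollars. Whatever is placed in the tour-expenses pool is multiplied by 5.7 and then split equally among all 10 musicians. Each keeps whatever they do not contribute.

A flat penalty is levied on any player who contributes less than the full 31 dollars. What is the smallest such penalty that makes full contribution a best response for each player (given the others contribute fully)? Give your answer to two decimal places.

13.33 dollars

Given the others contribute fully, the best deviation is to contribute 0 (any partial contribution still incurs the fine and gives up units whose private return 0.5700 is below 1).
Deviating from 31 to 0 saves 31 dollars but forfeits the deviator's share of the drop in the tour-expenses pool: 5.7/10 × 31 = 17.67.
So the deviation gain is 31 − 17.67 = 13.33, and the fine must be at least 13.33 dollars to wipe it out.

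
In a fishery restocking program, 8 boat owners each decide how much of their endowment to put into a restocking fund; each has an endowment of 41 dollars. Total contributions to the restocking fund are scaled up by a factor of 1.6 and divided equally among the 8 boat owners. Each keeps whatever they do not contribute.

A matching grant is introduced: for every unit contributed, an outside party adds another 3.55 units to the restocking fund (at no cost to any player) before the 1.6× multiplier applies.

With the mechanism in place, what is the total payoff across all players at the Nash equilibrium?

Even with the mechanism, each unit contributed returns only 1.6 × 4.55 / 8 = 0.9100 per unit of net cost, so contributing nothing is still dominant.
Everyone keeps their endowment and the group total is 8 × 41 = 328.

328.00 dollars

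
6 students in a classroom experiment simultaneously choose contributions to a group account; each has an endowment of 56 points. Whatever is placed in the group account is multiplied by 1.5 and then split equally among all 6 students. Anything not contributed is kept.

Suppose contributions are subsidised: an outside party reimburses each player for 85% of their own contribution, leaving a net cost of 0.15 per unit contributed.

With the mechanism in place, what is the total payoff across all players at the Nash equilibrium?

789.60 points

With the mechanism, a contributed unit returns (1.5/6) / 0.15 = 1.6667 per unit of net cost to the contributor — now above 1 — so contributing fully is weakly dominant for every player.
At the Nash equilibrium everyone contributes 56. Group total payoff = 6 × (56 × 0.85 + 1.5 × 56) = 789.60.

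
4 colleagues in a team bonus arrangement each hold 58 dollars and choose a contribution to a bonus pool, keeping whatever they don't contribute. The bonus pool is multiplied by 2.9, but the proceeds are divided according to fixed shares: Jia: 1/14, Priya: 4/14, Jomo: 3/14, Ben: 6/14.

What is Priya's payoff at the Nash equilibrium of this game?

A player with share s gets back 2.9·s per unit contributed, so full contribution is dominant for anyone with s > 1/2.9 = 0.3448 and zero contribution is dominant for anyone below.
Only Ben (6/14) clears that bar, contributing 58; the remaining 3 contribute 0. Total contributed: 58.
Priya keeps 58 and receives 2.9 × 58 × 4/14 = 48.06 from the bonus pool, for a payoff of 106.06.

106.06 dollars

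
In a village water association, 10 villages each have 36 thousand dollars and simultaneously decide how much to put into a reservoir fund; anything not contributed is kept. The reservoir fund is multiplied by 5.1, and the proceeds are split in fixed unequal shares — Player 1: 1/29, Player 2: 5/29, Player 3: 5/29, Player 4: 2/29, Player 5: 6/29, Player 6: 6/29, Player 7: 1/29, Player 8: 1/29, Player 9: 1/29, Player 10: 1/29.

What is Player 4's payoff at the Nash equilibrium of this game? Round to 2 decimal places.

61.32 thousand dollars

For player j, contributing a unit is worthwhile iff 5.1 × (j's share) ≥ 1, i.e. iff j's share is at least 0.1961.
Player 5 and Player 6 clear that bar, contributing 36 each; the remaining 8 contribute 0. Total contributed: 72.
Player 4 keeps 36 and receives 5.1 × 72 × 2/29 = 25.32 from the reservoir fund, for a payoff of 61.32.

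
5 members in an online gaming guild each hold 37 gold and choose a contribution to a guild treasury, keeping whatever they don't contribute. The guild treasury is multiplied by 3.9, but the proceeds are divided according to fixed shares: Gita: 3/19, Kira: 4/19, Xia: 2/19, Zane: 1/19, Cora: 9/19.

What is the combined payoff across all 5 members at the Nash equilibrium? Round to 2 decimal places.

Each unit j contributes comes back to j as 3.9 × (j's share), so j prefers to contribute only if that share exceeds 1/3.9 = 0.2564; otherwise keeping the unit dominates.
Only Cora (9/19) clears that bar, contributing 37; the remaining 4 contribute 0. Total contributed: 37.
The guild treasury pays out 3.9 × 37 = 144.30 in total (split across the unequal shares, but the aggregate is all that matters for the group sum).
The 4 free-riders keep 37 each, adding 148. Group total = 148 + 144.30 = 292.30.

292.30 gold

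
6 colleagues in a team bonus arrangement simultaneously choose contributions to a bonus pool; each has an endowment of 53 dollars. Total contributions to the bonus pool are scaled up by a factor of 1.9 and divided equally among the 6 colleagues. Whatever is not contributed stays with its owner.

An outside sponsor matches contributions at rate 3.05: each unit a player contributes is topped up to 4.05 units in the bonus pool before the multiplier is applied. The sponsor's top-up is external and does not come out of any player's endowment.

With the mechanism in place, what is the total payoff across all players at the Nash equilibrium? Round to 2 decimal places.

The effective private return per unit is now 1.9 × 4.05 / 6 = 1.2825 > 1, so every player's dominant strategy flips to full contribution.
So the Nash equilibrium is full contribution by all 6; the group earns 1.9 × 4.05 × 318 = 2447.01.

2447.01 dollars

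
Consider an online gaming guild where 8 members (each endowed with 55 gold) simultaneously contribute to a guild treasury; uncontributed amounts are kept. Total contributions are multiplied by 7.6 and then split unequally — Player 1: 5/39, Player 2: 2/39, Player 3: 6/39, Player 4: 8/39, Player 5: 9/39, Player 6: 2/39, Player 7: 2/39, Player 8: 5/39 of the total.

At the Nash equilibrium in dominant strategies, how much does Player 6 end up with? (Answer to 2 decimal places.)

119.31 gold

A player with share s gets back 7.6·s per unit contributed, so full contribution is dominant for anyone with s > 1/7.6 = 0.1316 and zero contribution is dominant for anyone below.
The shares above 0.1316 belong to Player 3, Player 4 and Player 5, contributing 55 each; the remaining 5 contribute 0. Total contributed: 165.
Player 6 keeps 55 and receives 7.6 × 165 × 2/39 = 64.31 from the guild treasury, for a payoff of 119.31.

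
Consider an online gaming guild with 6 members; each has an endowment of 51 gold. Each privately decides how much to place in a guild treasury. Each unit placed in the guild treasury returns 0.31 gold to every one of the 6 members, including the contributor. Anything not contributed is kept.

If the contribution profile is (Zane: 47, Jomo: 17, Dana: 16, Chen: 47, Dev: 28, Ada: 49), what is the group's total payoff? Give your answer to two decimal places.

481.44 gold

Total contributed: 47 + 17 + 16 + 47 + 28 + 49 = 204; total kept: 6 × 51 − 204 = 102.
The guild treasury pays out 0.31 × 6 × 204 = 379.44 in aggregate.
Group total = 102 + 379.44 = 481.44.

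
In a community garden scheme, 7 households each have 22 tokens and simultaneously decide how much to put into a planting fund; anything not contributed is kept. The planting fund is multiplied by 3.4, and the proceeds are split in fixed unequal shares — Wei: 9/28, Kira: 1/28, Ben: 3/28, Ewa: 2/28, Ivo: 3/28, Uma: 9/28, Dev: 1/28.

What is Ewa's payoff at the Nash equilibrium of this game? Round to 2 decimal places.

Player j's private return per contributed unit is 3.4 × (j's share). Contributing is weakly dominant for j when that share is at least 1/3.4 = 0.2941, and contributing 0 is dominant otherwise.
The shares above 0.2941 belong to Wei and Uma, contributing 22 each; the remaining 5 contribute 0. Total contributed: 44.
Ewa keeps 22 and receives 3.4 × 44 × 2/28 = 10.69 from the planting fund, for a payoff of 32.69.

32.69 tokens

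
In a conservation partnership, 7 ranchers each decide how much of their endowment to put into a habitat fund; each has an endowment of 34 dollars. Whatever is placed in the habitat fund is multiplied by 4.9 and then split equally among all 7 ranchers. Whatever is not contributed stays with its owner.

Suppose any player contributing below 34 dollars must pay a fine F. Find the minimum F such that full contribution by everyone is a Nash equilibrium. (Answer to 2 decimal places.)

10.20 dollars

Given the others contribute fully, the best deviation is to contribute 0 (any partial contribution still incurs the fine and gives up units whose private return 0.7000 is below 1).
Deviating from 34 to 0 saves 34 dollars but forfeits the deviator's share of the drop in the habitat fund: 4.9/7 × 34 = 23.80.
So the deviation gain is 34 − 23.80 = 10.20, and the fine must be at least 10.20 dollars to wipe it out.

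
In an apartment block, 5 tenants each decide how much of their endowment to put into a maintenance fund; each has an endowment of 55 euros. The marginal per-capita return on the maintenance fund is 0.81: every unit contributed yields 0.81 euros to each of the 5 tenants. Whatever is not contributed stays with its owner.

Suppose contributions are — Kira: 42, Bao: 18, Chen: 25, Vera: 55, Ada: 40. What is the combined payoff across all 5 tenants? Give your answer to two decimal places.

824.00 euros

Total contributed: 42 + 18 + 25 + 55 + 40 = 180; total kept: 5 × 55 − 180 = 95.
The maintenance fund pays out 0.81 × 5 × 180 = 729.00 in aggregate.
Group total = 95 + 729.00 = 824.00.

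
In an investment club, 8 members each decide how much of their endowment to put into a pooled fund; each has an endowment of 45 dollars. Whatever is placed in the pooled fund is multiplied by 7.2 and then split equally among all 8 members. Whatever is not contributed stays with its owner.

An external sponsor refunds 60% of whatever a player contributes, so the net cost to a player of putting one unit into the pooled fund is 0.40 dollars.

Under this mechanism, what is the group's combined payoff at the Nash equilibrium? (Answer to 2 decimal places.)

The effective private return per unit is now (7.2/8) / 0.40 = 2.2500 > 1, so every player's dominant strategy flips to full contribution.
At the Nash equilibrium everyone contributes 45. Group total payoff = 8 × (45 × 0.60 + 7.2 × 45) = 2808.00.

2808.00 dollars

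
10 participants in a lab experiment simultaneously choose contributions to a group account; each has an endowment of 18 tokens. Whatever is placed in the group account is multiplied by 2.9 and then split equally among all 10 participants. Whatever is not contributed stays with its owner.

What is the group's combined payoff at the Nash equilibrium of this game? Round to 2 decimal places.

180.00 tokens

Each contributed unit returns 2.9/10 = 0.2900 to its contributor — below 1 — so contributing 0 is dominant for every player. At the Nash equilibrium everyone keeps their 18, and the group total is 10 × 18 = 180.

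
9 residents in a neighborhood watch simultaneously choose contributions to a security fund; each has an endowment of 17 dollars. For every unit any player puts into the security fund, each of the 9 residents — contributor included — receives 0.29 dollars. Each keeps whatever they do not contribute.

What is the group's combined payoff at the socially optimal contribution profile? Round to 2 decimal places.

399.33 dollars

Each contributed unit returns 2.610 to the group as a whole (0.29 to each of 9 players), which exceeds 1, so the social optimum is full contribution: group total = 2.610 × 153 = 399.33.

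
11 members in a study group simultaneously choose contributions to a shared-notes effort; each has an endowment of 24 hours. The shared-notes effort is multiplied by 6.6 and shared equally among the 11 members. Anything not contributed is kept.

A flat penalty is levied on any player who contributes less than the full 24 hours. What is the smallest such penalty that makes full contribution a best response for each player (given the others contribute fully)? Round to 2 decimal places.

9.60 hours

Given the others contribute fully, the best deviation is to contribute 0 (any partial contribution still incurs the fine and gives up units whose private return 0.6000 is below 1).
Deviating from 24 to 0 saves 24 hours but forfeits the deviator's share of the drop in the shared-notes effort: 6.6/11 × 24 = 14.40.
So the deviation gain is 24 − 14.40 = 9.60, and the fine must be at least 9.60 hours to wipe it out.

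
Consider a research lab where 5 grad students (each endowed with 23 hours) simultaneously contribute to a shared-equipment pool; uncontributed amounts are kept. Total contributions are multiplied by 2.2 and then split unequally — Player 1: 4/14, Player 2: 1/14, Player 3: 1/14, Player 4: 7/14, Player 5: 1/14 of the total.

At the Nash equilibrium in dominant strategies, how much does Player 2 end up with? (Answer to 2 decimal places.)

26.61 hours

Each unit j contributes comes back to j as 2.2 × (j's share), so j prefers to contribute only if that share exceeds 1/2.2 = 0.4545; otherwise keeping the unit dominates.
The only share above 0.4545 is Player 4's 7/14, contributing 23; the remaining 4 contribute 0. Total contributed: 23.
Player 2 keeps 23 and receives 2.2 × 23 × 1/14 = 3.61 from the shared-equipment pool, for a payoff of 26.61.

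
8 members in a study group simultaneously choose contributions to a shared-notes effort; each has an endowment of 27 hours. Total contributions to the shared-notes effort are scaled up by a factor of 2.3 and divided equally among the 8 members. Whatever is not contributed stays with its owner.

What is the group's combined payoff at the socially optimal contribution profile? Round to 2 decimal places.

496.80 hours

Each contributed unit returns 2.300 to the group as a whole (0.2875 to each of 8 players), which exceeds 1, so the social optimum is full contribution: group total = 2.300 × 216 = 496.80.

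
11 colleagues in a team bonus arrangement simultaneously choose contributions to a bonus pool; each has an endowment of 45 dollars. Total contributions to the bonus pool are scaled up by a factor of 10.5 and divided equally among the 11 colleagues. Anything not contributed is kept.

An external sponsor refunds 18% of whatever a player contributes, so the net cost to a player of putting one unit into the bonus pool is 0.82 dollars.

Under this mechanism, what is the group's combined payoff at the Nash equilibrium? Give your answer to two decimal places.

5286.60 dollars

The effective private return per unit is now (10.5/11) / 0.82 = 1.1641 > 1, so every player's dominant strategy flips to full contribution.
At the Nash equilibrium everyone contributes 45. Group total payoff = 11 × (45 × 0.18 + 10.5 × 45) = 5286.60.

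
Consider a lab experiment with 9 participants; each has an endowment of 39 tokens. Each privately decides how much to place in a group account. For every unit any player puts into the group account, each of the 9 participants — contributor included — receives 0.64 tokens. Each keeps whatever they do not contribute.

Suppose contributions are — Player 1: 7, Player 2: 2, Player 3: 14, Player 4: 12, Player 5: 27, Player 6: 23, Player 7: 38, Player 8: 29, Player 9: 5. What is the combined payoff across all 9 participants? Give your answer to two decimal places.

Total contributed: 7 + 2 + 14 + 12 + 27 + 23 + 38 + 29 + 5 = 157; total kept: 9 × 39 − 157 = 194.
The group account pays out 0.64 × 9 × 157 = 904.32 in aggregate.
Group total = 194 + 904.32 = 1098.32.

1098.32 tokens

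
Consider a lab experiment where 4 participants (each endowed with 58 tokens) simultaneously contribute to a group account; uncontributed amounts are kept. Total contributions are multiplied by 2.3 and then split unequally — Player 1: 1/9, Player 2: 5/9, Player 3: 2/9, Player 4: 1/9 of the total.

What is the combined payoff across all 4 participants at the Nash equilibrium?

Each unit j contributes comes back to j as 2.3 × (j's share), so j prefers to contribute only if that share exceeds 1/2.3 = 0.4348; otherwise keeping the unit dominates.
Player 2 alone (share 5/9) is above the threshold, contributing 58; the remaining 3 contribute 0. Total contributed: 58.
The group account pays out 2.3 × 58 = 133.40 in total (split across the unequal shares, but the aggregate is all that matters for the group sum).
The 3 free-riders keep 58 each, adding 174. Group total = 174 + 133.40 = 307.40.

307.40 tokens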